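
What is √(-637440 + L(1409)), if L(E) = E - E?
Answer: 16*I*√2490 ≈ 798.4*I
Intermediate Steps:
L(E) = 0
√(-637440 + L(1409)) = √(-637440 + 0) = √(-637440) = 16*I*√2490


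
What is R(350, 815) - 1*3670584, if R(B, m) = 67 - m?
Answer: -3671332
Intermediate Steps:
R(350, 815) - 1*3670584 = (67 - 1*815) - 1*3670584 = (67 - 815) - 3670584 = -748 - 3670584 = -3671332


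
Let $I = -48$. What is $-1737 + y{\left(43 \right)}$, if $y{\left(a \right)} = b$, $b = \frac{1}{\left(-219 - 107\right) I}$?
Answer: $- \frac{27180575}{15648} \approx -1737.0$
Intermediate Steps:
$b = \frac{1}{15648}$ ($b = \frac{1}{\left(-219 - 107\right) \left(-48\right)} = \frac{1}{-326} \left(- \frac{1}{48}\right) = \left(- \frac{1}{326}\right) \left(- \frac{1}{48}\right) = \frac{1}{15648} \approx 6.3906 \cdot 10^{-5}$)
$y{\left(a \right)} = \frac{1}{15648}$
$-1737 + y{\left(43 \right)} = -1737 + \frac{1}{15648} = - \frac{27180575}{15648}$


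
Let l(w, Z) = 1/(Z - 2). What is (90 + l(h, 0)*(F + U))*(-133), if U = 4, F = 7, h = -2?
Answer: -22477/2 ≈ -11239.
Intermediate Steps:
l(w, Z) = 1/(-2 + Z)
(90 + l(h, 0)*(F + U))*(-133) = (90 + (7 + 4)/(-2 + 0))*(-133) = (90 + 11/(-2))*(-133) = (90 - ½*11)*(-133) = (90 - 11/2)*(-133) = (169/2)*(-133) = -22477/2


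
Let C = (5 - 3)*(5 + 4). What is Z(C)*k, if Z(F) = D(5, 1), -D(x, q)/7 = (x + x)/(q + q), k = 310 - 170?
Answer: -4900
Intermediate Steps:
k = 140
C = 18 (C = 2*9 = 18)
D(x, q) = -7*x/q (D(x, q) = -7*(x + x)/(q + q) = -7*2*x/(2*q) = -7*2*x*1/(2*q) = -7*x/q)
Z(F) = -35 (Z(F) = -7*5/1 = -7*5*1 = -35)
Z(C)*k = -35*140 = -4900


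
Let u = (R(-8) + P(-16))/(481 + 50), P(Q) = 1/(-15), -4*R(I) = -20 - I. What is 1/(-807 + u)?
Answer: -7965/6427711 ≈ -0.0012392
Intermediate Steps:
R(I) = 5 + I/4 (R(I) = -(-20 - I)/4 = 5 + I/4)
P(Q) = -1/15
u = 44/7965 (u = ((5 + (1/4)*(-8)) - 1/15)/(481 + 50) = ((5 - 2) - 1/15)/531 = (3 - 1/15)*(1/531) = (44/15)*(1/531) = 44/7965 ≈ 0.0055242)
1/(-807 + u) = 1/(-807 + 44/7965) = 1/(-6427711/7965) = -7965/6427711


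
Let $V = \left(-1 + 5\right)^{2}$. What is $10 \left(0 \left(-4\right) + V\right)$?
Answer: $160$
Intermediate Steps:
$V = 16$ ($V = 4^{2} = 16$)
$10 \left(0 \left(-4\right) + V\right) = 10 \left(0 \left(-4\right) + 16\right) = 10 \left(0 + 16\right) = 10 \cdot 16 = 160$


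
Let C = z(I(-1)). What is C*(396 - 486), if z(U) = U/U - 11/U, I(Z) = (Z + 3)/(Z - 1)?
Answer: -1080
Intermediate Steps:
I(Z) = (3 + Z)/(-1 + Z)
z(U) = 1 - 11/U
C = 12 (C = (-11 + (3 - 1)/(-1 - 1))/(((3 - 1)/(-1 - 1))) = (-11 + 2/(-2))/((2/(-2))) = (-11 - ½*2)/((-½*2)) = (-11 - 1)/(-1) = -1*(-12) = 12)
C*(396 - 486) = 12*(396 - 486) = 12*(-90) = -1080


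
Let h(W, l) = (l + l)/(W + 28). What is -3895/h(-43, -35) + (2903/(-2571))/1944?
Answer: -29200975541/34986168 ≈ -834.64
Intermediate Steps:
h(W, l) = 2*l/(28 + W) (h(W, l) = (2*l)/(28 + W) = 2*l/(28 + W))
-3895/h(-43, -35) + (2903/(-2571))/1944 = -3895/(2*(-35)/(28 - 43)) + (2903/(-2571))/1944 = -3895/(2*(-35)/(-15)) + (2903*(-1/2571))*(1/1944) = -3895/(2*(-35)*(-1/15)) - 2903/2571*1/1944 = -3895/14/3 - 2903/4998024 = -3895*3/14 - 2903/4998024 = -11685/14 - 2903/4998024 = -29200975541/34986168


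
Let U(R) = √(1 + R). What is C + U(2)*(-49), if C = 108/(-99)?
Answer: -12/11 - 49*√3 ≈ -85.961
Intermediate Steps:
C = -12/11 (C = 108*(-1/99) = -12/11 ≈ -1.0909)
C + U(2)*(-49) = -12/11 + √(1 + 2)*(-49) = -12/11 + √3*(-49) = -12/11 - 49*√3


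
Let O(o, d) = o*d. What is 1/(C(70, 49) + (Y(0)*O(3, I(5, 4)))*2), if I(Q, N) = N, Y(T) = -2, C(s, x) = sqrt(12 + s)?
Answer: -24/1111 - sqrt(82)/2222 ≈ -0.025678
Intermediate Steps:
O(o, d) = d*o
1/(C(70, 49) + (Y(0)*O(3, I(5, 4)))*2) = 1/(sqrt(12 + 70) - 8*3*2) = 1/(sqrt(82) - 2*12*2) = 1/(sqrt(82) - 24*2) = 1/(sqrt(82) - 48) = 1/(-48 + sqrt(82))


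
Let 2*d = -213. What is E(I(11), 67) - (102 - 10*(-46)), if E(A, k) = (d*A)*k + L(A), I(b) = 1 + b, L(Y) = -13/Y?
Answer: -1034269/12 ≈ -86189.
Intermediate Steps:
d = -213/2 (d = (½)*(-213) = -213/2 ≈ -106.50)
E(A, k) = -13/A - 213*A*k/2 (E(A, k) = (-213*A/2)*k - 13/A = -213*A*k/2 - 13/A = -13/A - 213*A*k/2)
E(I(11), 67) - (102 - 10*(-46)) = (-13/(1 + 11) - 213/2*(1 + 11)*67) - (102 - 10*(-46)) = (-13/12 - 213/2*12*67) - (102 + 460) = (-13*1/12 - 85626) - 1*562 = (-13/12 - 85626) - 562 = -1027525/12 - 562 = -1034269/12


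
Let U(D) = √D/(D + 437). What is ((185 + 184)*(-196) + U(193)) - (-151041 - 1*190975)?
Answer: 269692 + √193/630 ≈ 2.6969e+5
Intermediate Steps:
U(D) = √D/(437 + D)
((185 + 184)*(-196) + U(193)) - (-151041 - 1*190975) = ((185 + 184)*(-196) + √193/(437 + 193)) - (-151041 - 1*190975) = (369*(-196) + √193/630) - (-151041 - 190975) = (-72324 + √193*(1/630)) - 1*(-342016) = (-72324 + √193/630) + 342016 = 269692 + √193/630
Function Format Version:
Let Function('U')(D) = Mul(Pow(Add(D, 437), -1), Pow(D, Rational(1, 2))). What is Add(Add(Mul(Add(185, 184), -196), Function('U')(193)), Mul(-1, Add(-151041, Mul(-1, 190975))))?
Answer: Add(269692, Mul(Rational(1, 630), Pow(193, Rational(1, 2)))) ≈ 2.6969e+5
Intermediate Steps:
Function('U')(D) = Mul(Pow(D, Rational(1, 2)), Pow(Add(437, D), -1)) (Function('U')(D) = Mul(Pow(Add(437, D), -1), Pow(D, Rational(1, 2))) = Mul(Pow(D, Rational(1, 2)), Pow(Add(437, D), -1)))
Add(Add(Mul(Add(185, 184), -196), Function('U')(193)), Mul(-1, Add(-151041, Mul(-1, 190975)))) = Add(Add(Mul(Add(185, 184), -196), Mul(Pow(193, Rational(1, 2)), Pow(Add(437, 193), -1))), Mul(-1, Add(-151041, Mul(-1, 190975)))) = Add(Add(Mul(369, -196), Mul(Pow(193, Rational(1, 2)), Pow(630, -1))), Mul(-1, Add(-151041, -190975))) = Add(Add(-72324, Mul(Pow(193, Rational(1, 2)), Rational(1, 630))), Mul(-1, -342016)) = Add(Add(-72324, Mul(Rational(1, 630), Pow(193, Rational(1, 2)))), 342016) = Add(269692, Mul(Rational(1, 630), Pow(193, Rational(1, 2))))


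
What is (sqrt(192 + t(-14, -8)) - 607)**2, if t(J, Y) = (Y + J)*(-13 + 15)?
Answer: 368597 - 2428*sqrt(37) ≈ 3.5383e+5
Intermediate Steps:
t(J, Y) = 2*J + 2*Y (t(J, Y) = (J + Y)*2 = 2*J + 2*Y)
(sqrt(192 + t(-14, -8)) - 607)**2 = (sqrt(192 + (2*(-14) + 2*(-8))) - 607)**2 = (sqrt(192 + (-28 - 16)) - 607)**2 = (sqrt(192 - 44) - 607)**2 = (sqrt(148) - 607)**2 = (2*sqrt(37) - 607)**2 = (-607 + 2*sqrt(37))**2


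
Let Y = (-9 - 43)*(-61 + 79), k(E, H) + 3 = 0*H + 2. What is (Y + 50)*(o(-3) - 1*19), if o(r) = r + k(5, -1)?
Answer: 20378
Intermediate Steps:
k(E, H) = -1 (k(E, H) = -3 + (0*H + 2) = -3 + (0 + 2) = -3 + 2 = -1)
o(r) = -1 + r (o(r) = r - 1 = -1 + r)
Y = -936 (Y = -52*18 = -936)
(Y + 50)*(o(-3) - 1*19) = (-936 + 50)*((-1 - 3) - 1*19) = -886*(-4 - 19) = -886*(-23) = 20378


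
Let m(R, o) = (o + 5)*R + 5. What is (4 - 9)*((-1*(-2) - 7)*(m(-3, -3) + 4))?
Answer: 75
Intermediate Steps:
m(R, o) = 5 + R*(5 + o) (m(R, o) = (5 + o)*R + 5 = R*(5 + o) + 5 = 5 + R*(5 + o))
(4 - 9)*((-1*(-2) - 7)*(m(-3, -3) + 4)) = (4 - 9)*((-1*(-2) - 7)*((5 + 5*(-3) - 3*(-3)) + 4)) = -5*(2 - 7)*((5 - 15 + 9) + 4) = -(-25)*(-1 + 4) = -(-25)*3 = -5*(-15) = 75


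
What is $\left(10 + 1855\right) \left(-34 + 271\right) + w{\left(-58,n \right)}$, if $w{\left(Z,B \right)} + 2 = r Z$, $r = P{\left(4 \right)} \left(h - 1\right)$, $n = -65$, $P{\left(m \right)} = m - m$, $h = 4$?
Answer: $442003$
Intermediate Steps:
$P{\left(m \right)} = 0$
$r = 0$ ($r = 0 \left(4 - 1\right) = 0 \cdot 3 = 0$)
$w{\left(Z,B \right)} = -2$ ($w{\left(Z,B \right)} = -2 + 0 Z = -2 + 0 = -2$)
$\left(10 + 1855\right) \left(-34 + 271\right) + w{\left(-58,n \right)} = \left(10 + 1855\right) \left(-34 + 271\right) - 2 = 1865 \cdot 237 - 2 = 442005 - 2 = 442003$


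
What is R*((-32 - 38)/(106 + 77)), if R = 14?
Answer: -980/183 ≈ -5.3552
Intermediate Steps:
R*((-32 - 38)/(106 + 77)) = 14*((-32 - 38)/(106 + 77)) = 14*(-70/183) = -980/183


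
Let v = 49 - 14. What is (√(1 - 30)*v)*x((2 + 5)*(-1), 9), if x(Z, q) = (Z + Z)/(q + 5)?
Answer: -35*I*√29 ≈ -188.48*I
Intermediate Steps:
v = 35
x(Z, q) = 2*Z/(5 + q) (x(Z, q) = (2*Z)/(5 + q) = 2*Z/(5 + q))
(√(1 - 30)*v)*x((2 + 5)*(-1), 9) = (√(1 - 30)*35)*(2*((2 + 5)*(-1))/(5 + 9)) = (√(-29)*35)*(2*(7*(-1))/14) = ((I*√29)*35)*(2*(-7)*(1/14)) = (35*I*√29)*(-1) = -35*I*√29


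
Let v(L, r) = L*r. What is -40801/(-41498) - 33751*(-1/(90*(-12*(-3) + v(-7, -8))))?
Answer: 869215639/171801720 ≈ 5.0594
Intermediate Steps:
-40801/(-41498) - 33751*(-1/(90*(-12*(-3) + v(-7, -8)))) = -40801/(-41498) - 33751*(-1/(90*(-12*(-3) - 7*(-8)))) = -40801*(-1/41498) - 33751*(-1/(90*(36 + 56))) = 40801/41498 - 33751/(92*(-90)) = 40801/41498 - 33751/(-8280) = 40801/41498 - 33751*(-1/8280) = 40801/41498 + 33751/8280 = 869215639/171801720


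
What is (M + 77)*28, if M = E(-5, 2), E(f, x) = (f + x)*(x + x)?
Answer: 1820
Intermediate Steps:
E(f, x) = 2*x*(f + x) (E(f, x) = (f + x)*(2*x) = 2*x*(f + x))
M = -12 (M = 2*2*(-5 + 2) = 2*2*(-3) = -12)
(M + 77)*28 = (-12 + 77)*28 = 65*28 = 1820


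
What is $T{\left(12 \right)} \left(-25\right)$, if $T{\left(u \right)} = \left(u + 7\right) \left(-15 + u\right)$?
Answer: $1425$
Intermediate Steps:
$T{\left(u \right)} = \left(-15 + u\right) \left(7 + u\right)$ ($T{\left(u \right)} = \left(7 + u\right) \left(-15 + u\right) = \left(-15 + u\right) \left(7 + u\right)$)
$T{\left(12 \right)} \left(-25\right) = \left(-105 + 12^{2} - 96\right) \left(-25\right) = \left(-105 + 144 - 96\right) \left(-25\right) = \left(-57\right) \left(-25\right) = 1425$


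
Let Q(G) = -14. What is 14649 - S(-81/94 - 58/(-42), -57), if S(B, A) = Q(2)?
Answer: 14663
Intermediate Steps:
S(B, A) = -14
14649 - S(-81/94 - 58/(-42), -57) = 14649 - 1*(-14) = 14649 + 14 = 14663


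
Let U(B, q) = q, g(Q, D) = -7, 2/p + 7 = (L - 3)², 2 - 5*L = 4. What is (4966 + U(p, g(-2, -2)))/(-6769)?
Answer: -4959/6769 ≈ -0.73260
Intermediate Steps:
L = -⅖ (L = ⅖ - ⅕*4 = ⅖ - ⅘ = -⅖ ≈ -0.40000)
p = 25/57 (p = 2/(-7 + (-⅖ - 3)²) = 2/(-7 + (-17/5)²) = 2/(-7 + 289/25) = 2/(114/25) = 2*(25/114) = 25/57 ≈ 0.43860)
(4966 + U(p, g(-2, -2)))/(-6769) = (4966 - 7)/(-6769) = 4959*(-1/6769) = -4959/6769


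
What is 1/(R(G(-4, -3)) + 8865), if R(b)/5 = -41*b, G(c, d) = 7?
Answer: 1/7430 ≈ 0.00013459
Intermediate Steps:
R(b) = -205*b (R(b) = 5*(-41*b) = -205*b)
1/(R(G(-4, -3)) + 8865) = 1/(-205*7 + 8865) = 1/(-1435 + 8865) = 1/7430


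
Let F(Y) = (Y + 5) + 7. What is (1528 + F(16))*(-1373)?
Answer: -2136388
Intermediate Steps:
F(Y) = 12 + Y (F(Y) = (5 + Y) + 7 = 12 + Y)
(1528 + F(16))*(-1373) = (1528 + (12 + 16))*(-1373) = (1528 + 28)*(-1373) = 1556*(-1373) = -2136388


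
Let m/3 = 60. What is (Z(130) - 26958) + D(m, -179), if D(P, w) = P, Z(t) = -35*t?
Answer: -31328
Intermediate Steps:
m = 180 (m = 3*60 = 180)
(Z(130) - 26958) + D(m, -179) = (-35*130 - 26958) + 180 = (-4550 - 26958) + 180 = -31508 + 180 = -31328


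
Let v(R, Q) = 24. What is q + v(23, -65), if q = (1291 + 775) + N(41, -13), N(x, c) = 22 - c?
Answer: 2125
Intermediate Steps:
q = 2101 (q = (1291 + 775) + (22 - 1*(-13)) = 2066 + (22 + 13) = 2066 + 35 = 2101)
q + v(23, -65) = 2101 + 24 = 2125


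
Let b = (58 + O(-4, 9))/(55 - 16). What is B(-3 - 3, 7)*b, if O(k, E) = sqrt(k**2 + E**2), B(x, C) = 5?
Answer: 290/39 + 5*sqrt(97)/39 ≈ 8.6986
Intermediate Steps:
O(k, E) = sqrt(E**2 + k**2)
b = 58/39 + sqrt(97)/39 (b = (58 + sqrt(9**2 + (-4)**2))/(55 - 16) = (58 + sqrt(81 + 16))/39 = (58 + sqrt(97))*(1/39) = 58/39 + sqrt(97)/39 ≈ 1.7397)
B(-3 - 3, 7)*b = 5*(58/39 + sqrt(97)/39) = 290/39 + 5*sqrt(97)/39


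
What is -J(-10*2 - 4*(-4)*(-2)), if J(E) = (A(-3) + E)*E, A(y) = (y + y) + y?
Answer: -3172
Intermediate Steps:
A(y) = 3*y (A(y) = 2*y + y = 3*y)
J(E) = E*(-9 + E) (J(E) = (3*(-3) + E)*E = (-9 + E)*E = E*(-9 + E))
-J(-10*2 - 4*(-4)*(-2)) = -(-10*2 - 4*(-4)*(-2))*(-9 + (-10*2 - 4*(-4)*(-2))) = -(-20 + 16*(-2))*(-9 + (-20 + 16*(-2))) = -(-20 - 32)*(-9 + (-20 - 32)) = -(-52)*(-9 - 52) = -(-52)*(-61) = -1*3172 = -3172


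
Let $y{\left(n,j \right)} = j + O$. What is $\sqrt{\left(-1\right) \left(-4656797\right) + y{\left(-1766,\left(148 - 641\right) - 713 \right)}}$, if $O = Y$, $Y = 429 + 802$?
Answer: $\sqrt{4656822} \approx 2158.0$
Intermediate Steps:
$Y = 1231$
$O = 1231$
$y{\left(n,j \right)} = 1231 + j$ ($y{\left(n,j \right)} = j + 1231 = 1231 + j$)
$\sqrt{\left(-1\right) \left(-4656797\right) + y{\left(-1766,\left(148 - 641\right) - 713 \right)}} = \sqrt{\left(-1\right) \left(-4656797\right) + \left(1231 + \left(\left(148 - 641\right) - 713\right)\right)} = \sqrt{4656797 + \left(1231 - 1206\right)} = \sqrt{4656797 + 25} = \sqrt{4656822}$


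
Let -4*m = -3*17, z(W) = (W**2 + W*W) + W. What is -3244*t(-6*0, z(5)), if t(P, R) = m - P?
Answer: -41361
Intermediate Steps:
z(W) = W + 2*W**2 (z(W) = (W**2 + W**2) + W = 2*W**2 + W = W + 2*W**2)
m = 51/4 (m = -(-3)*17/4 = -1/4*(-51) = 51/4 ≈ 12.750)
t(P, R) = 51/4 - P
-3244*t(-6*0, z(5)) = -3244*(51/4 - (-6)*0) = -3244*(51/4 - 1*0) = -3244*(51/4 + 0) = -3244*51/4 = -41361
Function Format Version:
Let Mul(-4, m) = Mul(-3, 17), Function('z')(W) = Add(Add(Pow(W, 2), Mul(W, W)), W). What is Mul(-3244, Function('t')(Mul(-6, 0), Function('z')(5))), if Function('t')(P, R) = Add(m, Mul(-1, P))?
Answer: -41361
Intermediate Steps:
Function('z')(W) = Add(W, Mul(2, Pow(W, 2))) (Function('z')(W) = Add(Add(Pow(W, 2), Pow(W, 2)), W) = Add(Mul(2, Pow(W, 2)), W) = Add(W, Mul(2, Pow(W, 2))))
m = Rational(51, 4) (m = Mul(Rational(-1, 4), Mul(-3, 17)) = Mul(Rational(-1, 4), -51) = Rational(51, 4) ≈ 12.750)
Function('t')(P, R) = Add(Rational(51, 4), Mul(-1, P))
Mul(-3244, Function('t')(Mul(-6, 0), Function('z')(5))) = Mul(-3244, Add(Rational(51, 4), Mul(-1, Mul(-6, 0)))) = Mul(-3244, Add(Rational(51, 4), Mul(-1, 0))) = Mul(-3244, Add(Rational(51, 4), 0)) = Mul(-3244, Rational(51, 4)) = -41361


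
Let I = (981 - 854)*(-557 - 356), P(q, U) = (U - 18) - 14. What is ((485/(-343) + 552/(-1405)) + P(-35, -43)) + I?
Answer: -55915540551/481915 ≈ -1.1603e+5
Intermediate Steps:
P(q, U) = -32 + U (P(q, U) = (-18 + U) - 14 = -32 + U)
I = -115951 (I = 127*(-913) = -115951)
((485/(-343) + 552/(-1405)) + P(-35, -43)) + I = ((485/(-343) + 552/(-1405)) + (-32 - 43)) - 115951 = ((485*(-1/343) + 552*(-1/1405)) - 75) - 115951 = ((-485/343 - 552/1405) - 75) - 115951 = (-870761/481915 - 75) - 115951 = -37014386/481915 - 115951 = -55915540551/481915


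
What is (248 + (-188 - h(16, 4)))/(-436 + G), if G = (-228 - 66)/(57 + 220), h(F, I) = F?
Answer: -554/5503 ≈ -0.10067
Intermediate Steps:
G = -294/277 ≈ -1.0614
(248 + (-188 - h(16, 4)))/(-436 + G) = (248 + (-188 - 1*16))/(-436 - 294/277) = (248 + (-188 - 16))/(-121066/277) = (248 - 204)*(-277/121066) = 44*(-277/121066) = -554/5503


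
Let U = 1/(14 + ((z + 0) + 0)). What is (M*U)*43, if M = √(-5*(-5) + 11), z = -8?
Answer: 43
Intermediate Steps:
M = 6 (M = √(25 + 11) = √36 = 6)
U = ⅙ (U = 1/(14 + ((-8 + 0) + 0)) = 1/(14 + (-8 + 0)) = 1/(14 - 8) = 1/6 = ⅙ ≈ 0.16667)
(M*U)*43 = (6*(⅙))*43 = 1*43 = 43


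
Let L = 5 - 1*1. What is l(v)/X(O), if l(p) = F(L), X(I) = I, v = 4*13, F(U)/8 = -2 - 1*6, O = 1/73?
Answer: -4672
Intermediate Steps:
L = 4 (L = 5 - 1 = 4)
O = 1/73 ≈ 0.013699
F(U) = -64 (F(U) = 8*(-2 - 1*6) = 8*(-2 - 6) = 8*(-8) = -64)
v = 52
l(p) = -64
l(v)/X(O) = -64/1/73 = -64*73 = -4672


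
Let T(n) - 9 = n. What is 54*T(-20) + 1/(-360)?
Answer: -213841/360 ≈ -594.00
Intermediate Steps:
T(n) = 9 + n
54*T(-20) + 1/(-360) = 54*(9 - 20) + 1/(-360) = 54*(-11) - 1/360 = -594 - 1/360 = -213841/360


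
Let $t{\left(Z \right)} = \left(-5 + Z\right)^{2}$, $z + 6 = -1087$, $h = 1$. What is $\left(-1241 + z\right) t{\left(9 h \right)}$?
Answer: $-37344$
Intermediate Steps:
$z = -1093$ ($z = -6 - 1087 = -1093$)
$\left(-1241 + z\right) t{\left(9 h \right)} = \left(-1241 - 1093\right) \left(-5 + 9 \cdot 1\right)^{2} = - 2334 \left(-5 + 9\right)^{2} = - 2334 \cdot 4^{2} = \left(-2334\right) 16 = -37344$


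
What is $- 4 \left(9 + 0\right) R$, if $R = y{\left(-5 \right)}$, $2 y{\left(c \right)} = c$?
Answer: $90$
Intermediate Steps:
$y{\left(c \right)} = \frac{c}{2}$
$R = - \frac{5}{2}$ ($R = \frac{1}{2} \left(-5\right) = - \frac{5}{2} \approx -2.5$)
$- 4 \left(9 + 0\right) R = - 4 \left(9 + 0\right) \left(- \frac{5}{2}\right) = \left(-4\right) 9 \left(- \frac{5}{2}\right) = \left(-36\right) \left(- \frac{5}{2}\right) = 90$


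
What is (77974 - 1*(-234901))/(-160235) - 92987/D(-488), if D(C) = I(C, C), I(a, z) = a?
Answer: 2949417789/15638936 ≈ 188.59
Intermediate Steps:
D(C) = C
(77974 - 1*(-234901))/(-160235) - 92987/D(-488) = (77974 - 1*(-234901))/(-160235) - 92987/(-488) = (77974 + 234901)*(-1/160235) - 92987*(-1/488) = 312875*(-1/160235) + 92987/488 = -62575/32047 + 92987/488 = 2949417789/15638936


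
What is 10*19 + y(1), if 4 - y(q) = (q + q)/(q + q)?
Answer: 193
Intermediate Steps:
y(q) = 3 (y(q) = 4 - (q + q)/(q + q) = 4 - 2*q/(2*q) = 4 - 2*q*1/(2*q) = 4 - 1*1 = 4 - 1 = 3)
10*19 + y(1) = 10*19 + 3 = 190 + 3 = 193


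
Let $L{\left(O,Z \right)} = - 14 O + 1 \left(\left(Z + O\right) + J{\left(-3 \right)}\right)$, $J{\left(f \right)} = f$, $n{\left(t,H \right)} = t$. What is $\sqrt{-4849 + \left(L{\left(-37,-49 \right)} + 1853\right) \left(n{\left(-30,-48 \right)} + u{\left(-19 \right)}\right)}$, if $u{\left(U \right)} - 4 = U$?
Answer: $i \sqrt{107539} \approx 327.93 i$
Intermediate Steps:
$u{\left(U \right)} = 4 + U$
$L{\left(O,Z \right)} = -3 + Z - 13 O$ ($L{\left(O,Z \right)} = - 14 O + 1 \left(\left(Z + O\right) - 3\right) = - 14 O + 1 \left(\left(O + Z\right) - 3\right) = - 14 O + 1 \left(-3 + O + Z\right) = - 14 O + \left(-3 + O + Z\right) = -3 + Z - 13 O$)
$\sqrt{-4849 + \left(L{\left(-37,-49 \right)} + 1853\right) \left(n{\left(-30,-48 \right)} + u{\left(-19 \right)}\right)} = \sqrt{-4849 + \left(\left(-3 - 49 - -481\right) + 1853\right) \left(-30 + \left(4 - 19\right)\right)} = \sqrt{-4849 + \left(\left(-3 - 49 + 481\right) + 1853\right) \left(-30 - 15\right)} = \sqrt{-4849 + \left(429 + 1853\right) \left(-45\right)} = \sqrt{-4849 + 2282 \left(-45\right)} = \sqrt{-4849 - 102690} = \sqrt{-107539} = i \sqrt{107539}$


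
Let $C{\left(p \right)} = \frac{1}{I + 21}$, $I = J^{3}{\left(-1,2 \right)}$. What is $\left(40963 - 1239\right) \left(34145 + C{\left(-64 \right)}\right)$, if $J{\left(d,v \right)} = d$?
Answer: $\frac{6781889831}{5} \approx 1.3564 \cdot 10^{9}$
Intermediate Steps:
$I = -1$ ($I = \left(-1\right)^{3} = -1$)
$C{\left(p \right)} = \frac{1}{20}$ ($C{\left(p \right)} = \frac{1}{-1 + 21} = \frac{1}{20}$)
$\left(40963 - 1239\right) \left(34145 + C{\left(-64 \right)}\right) = \left(40963 - 1239\right) \left(34145 + \frac{1}{20}\right) = 39724 \cdot \frac{682901}{20} = \frac{6781889831}{5}$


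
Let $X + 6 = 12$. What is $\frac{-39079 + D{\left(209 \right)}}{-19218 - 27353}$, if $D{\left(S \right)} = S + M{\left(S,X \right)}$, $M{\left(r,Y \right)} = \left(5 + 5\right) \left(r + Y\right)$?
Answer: $\frac{36720}{46571} \approx 0.78847$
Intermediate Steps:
$X = 6$ ($X = -6 + 12 = 6$)
$M{\left(r,Y \right)} = 10 Y + 10 r$ ($M{\left(r,Y \right)} = 10 \left(Y + r\right) = 10 Y + 10 r$)
$D{\left(S \right)} = 60 + 11 S$ ($D{\left(S \right)} = S + \left(10 \cdot 6 + 10 S\right) = S + \left(60 + 10 S\right) = 60 + 11 S$)
$\frac{-39079 + D{\left(209 \right)}}{-19218 - 27353} = \frac{-39079 + \left(60 + 11 \cdot 209\right)}{-19218 - 27353} = \frac{-39079 + \left(60 + 2299\right)}{-46571} = \left(-39079 + 2359\right) \left(- \frac{1}{46571}\right) = \left(-36720\right) \left(- \frac{1}{46571}\right) = \frac{36720}{46571}$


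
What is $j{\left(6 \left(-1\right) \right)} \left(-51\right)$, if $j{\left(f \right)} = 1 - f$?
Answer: $-357$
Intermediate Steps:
$j{\left(6 \left(-1\right) \right)} \left(-51\right) = \left(1 - 6 \left(-1\right)\right) \left(-51\right) = \left(1 - -6\right) \left(-51\right) = \left(1 + 6\right) \left(-51\right) = 7 \left(-51\right) = -357$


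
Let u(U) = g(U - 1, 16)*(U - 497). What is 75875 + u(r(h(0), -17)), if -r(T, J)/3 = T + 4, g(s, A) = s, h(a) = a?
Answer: 82492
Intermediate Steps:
r(T, J) = -12 - 3*T (r(T, J) = -3*(T + 4) = -3*(4 + T) = -12 - 3*T)
u(U) = (-1 + U)*(-497 + U) (u(U) = (U - 1)*(U - 497) = (-1 + U)*(-497 + U))
75875 + u(r(h(0), -17)) = 75875 + (-1 + (-12 - 3*0))*(-497 + (-12 - 3*0)) = 75875 + (-1 + (-12 + 0))*(-497 + (-12 + 0)) = 75875 + (-1 - 12)*(-497 - 12) = 75875 - 13*(-509) = 75875 + 6617 = 82492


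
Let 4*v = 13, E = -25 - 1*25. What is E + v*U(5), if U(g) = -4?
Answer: -63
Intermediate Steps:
E = -50 (E = -25 - 25 = -50)
v = 13/4 (v = (1/4)*13 = 13/4 ≈ 3.2500)
E + v*U(5) = -50 + (13/4)*(-4) = -50 - 13 = -63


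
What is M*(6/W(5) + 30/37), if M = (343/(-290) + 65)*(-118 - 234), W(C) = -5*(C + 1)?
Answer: -368067216/26825 ≈ -13721.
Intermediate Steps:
W(C) = -5 - 5*C (W(C) = -5*(1 + C) = -5 - 5*C)
M = -3257232/145 (M = (343*(-1/290) + 65)*(-352) = (-343/290 + 65)*(-352) = (18507/290)*(-352) = -3257232/145 ≈ -22464.)
M*(6/W(5) + 30/37) = -3257232*(6/(-5 - 5*5) + 30/37)/145 = -3257232*(6/(-5 - 25) + 30*(1/37))/145 = -3257232*(6/(-30) + 30/37)/145 = -3257232*(6*(-1/30) + 30/37)/145 = -3257232*(-⅕ + 30/37)/145 = -3257232/145*113/185 = -368067216/26825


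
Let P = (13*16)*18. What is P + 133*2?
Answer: 4010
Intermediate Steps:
P = 3744 (P = 208*18 = 3744)
P + 133*2 = 3744 + 133*2 = 3744 + 266 = 4010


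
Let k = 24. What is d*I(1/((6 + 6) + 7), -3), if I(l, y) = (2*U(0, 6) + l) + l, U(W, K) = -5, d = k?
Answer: -4512/19 ≈ -237.47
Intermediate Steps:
d = 24
I(l, y) = -10 + 2*l (I(l, y) = (2*(-5) + l) + l = (-10 + l) + l = -10 + 2*l)
d*I(1/((6 + 6) + 7), -3) = 24*(-10 + 2/((6 + 6) + 7)) = 24*(-10 + 2/(12 + 7)) = 24*(-10 + 2/19) = 24*(-188/19) = -4512/19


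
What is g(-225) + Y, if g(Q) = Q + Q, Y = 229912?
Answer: 229462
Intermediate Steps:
g(Q) = 2*Q
g(-225) + Y = 2*(-225) + 229912 = -450 + 229912 = 229462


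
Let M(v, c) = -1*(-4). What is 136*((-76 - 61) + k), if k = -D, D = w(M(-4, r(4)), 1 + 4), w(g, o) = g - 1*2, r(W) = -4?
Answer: -18904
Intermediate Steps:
M(v, c) = 4
w(g, o) = -2 + g (w(g, o) = g - 2 = -2 + g)
D = 2 (D = -2 + 4 = 2)
k = -2 (k = -1*2 = -2)
136*((-76 - 61) + k) = 136*((-76 - 61) - 2) = 136*(-137 - 2) = 136*(-139) = -18904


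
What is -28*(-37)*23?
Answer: 23828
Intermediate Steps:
-28*(-37)*23 = 1036*23 = 23828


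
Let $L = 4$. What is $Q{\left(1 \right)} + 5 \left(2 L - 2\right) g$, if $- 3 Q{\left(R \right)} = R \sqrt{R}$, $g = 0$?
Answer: $- \frac{1}{3} \approx -0.33333$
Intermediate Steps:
$Q{\left(R \right)} = - \frac{R^{\frac{3}{2}}}{3}$ ($Q{\left(R \right)} = - \frac{R \sqrt{R}}{3} = - \frac{R^{\frac{3}{2}}}{3}$)
$Q{\left(1 \right)} + 5 \left(2 L - 2\right) g = - \frac{1^{\frac{3}{2}}}{3} + 5 \left(2 \cdot 4 - 2\right) 0 = \left(- \frac{1}{3}\right) 1 + 5 \left(8 - 2\right) 0 = - \frac{1}{3} + 5 \cdot 6 \cdot 0 = - \frac{1}{3} + 30 \cdot 0 = - \frac{1}{3} + 0 = - \frac{1}{3}$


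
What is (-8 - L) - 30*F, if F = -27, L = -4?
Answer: 806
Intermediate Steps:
(-8 - L) - 30*F = (-8 - 1*(-4)) - 30*(-27) = (-8 + 4) + 810 = -4 + 810 = 806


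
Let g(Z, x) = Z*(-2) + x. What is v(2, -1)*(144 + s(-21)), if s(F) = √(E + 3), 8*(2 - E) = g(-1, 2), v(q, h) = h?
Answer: -144 - 3*√2/2 ≈ -146.12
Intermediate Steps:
g(Z, x) = x - 2*Z (g(Z, x) = -2*Z + x = x - 2*Z)
E = 3/2 (E = 2 - (2 - 2*(-1))/8 = 2 - (2 + 2)/8 = 2 - ⅛*4 = 2 - ½ = 3/2 ≈ 1.5000)
s(F) = 3*√2/2 (s(F) = √(3/2 + 3) = √(9/2) = 3*√2/2)
v(2, -1)*(144 + s(-21)) = -(144 + 3*√2/2) = -144 - 3*√2/2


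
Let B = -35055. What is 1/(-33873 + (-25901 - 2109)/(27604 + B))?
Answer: -7451/252359713 ≈ -2.9525e-5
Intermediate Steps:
1/(-33873 + (-25901 - 2109)/(27604 + B)) = 1/(-33873 + (-25901 - 2109)/(27604 - 35055)) = 1/(-33873 - 28010/(-7451)) = 1/(-33873 - 28010*(-1/7451)) = 1/(-33873 + 28010/7451) = 1/(-252359713/7451) = -7451/252359713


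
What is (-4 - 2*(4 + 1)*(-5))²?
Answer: 2116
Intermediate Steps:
(-4 - 2*(4 + 1)*(-5))² = (-4 - 10*(-5))² = (-4 - 2*(-25))² = (-4 + 50)² = 46² = 2116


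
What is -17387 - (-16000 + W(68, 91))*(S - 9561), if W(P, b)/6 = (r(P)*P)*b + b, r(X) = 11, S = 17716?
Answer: -3204557257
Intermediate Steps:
W(P, b) = 6*b + 66*P*b (W(P, b) = 6*((11*P)*b + b) = 6*(11*P*b + b) = 6*(b + 11*P*b) = 6*b + 66*P*b)
-17387 - (-16000 + W(68, 91))*(S - 9561) = -17387 - (-16000 + 6*91*(1 + 11*68))*(17716 - 9561) = -17387 - (-16000 + 6*91*(1 + 748))*8155 = -17387 - (-16000 + 6*91*749)*8155 = -17387 - (-16000 + 408954)*8155 = -17387 - 392954*8155 = -17387 - 1*3204539870 = -17387 - 3204539870 = -3204557257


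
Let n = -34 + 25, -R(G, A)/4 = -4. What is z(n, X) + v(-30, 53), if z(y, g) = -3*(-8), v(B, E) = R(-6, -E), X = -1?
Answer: 40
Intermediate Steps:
R(G, A) = 16 (R(G, A) = -4*(-4) = 16)
n = -9
v(B, E) = 16
z(y, g) = 24
z(n, X) + v(-30, 53) = 24 + 16 = 40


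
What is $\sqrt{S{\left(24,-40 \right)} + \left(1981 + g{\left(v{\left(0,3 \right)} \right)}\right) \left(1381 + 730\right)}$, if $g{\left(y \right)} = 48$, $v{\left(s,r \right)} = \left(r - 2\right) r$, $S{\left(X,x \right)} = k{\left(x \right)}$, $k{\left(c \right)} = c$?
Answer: $\sqrt{4283179} \approx 2069.6$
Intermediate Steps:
$S{\left(X,x \right)} = x$
$v{\left(s,r \right)} = r \left(-2 + r\right)$ ($v{\left(s,r \right)} = \left(-2 + r\right) r = r \left(-2 + r\right)$)
$\sqrt{S{\left(24,-40 \right)} + \left(1981 + g{\left(v{\left(0,3 \right)} \right)}\right) \left(1381 + 730\right)} = \sqrt{-40 + \left(1981 + 48\right) \left(1381 + 730\right)} = \sqrt{-40 + 2029 \cdot 2111} = \sqrt{-40 + 4283219} = \sqrt{4283179}$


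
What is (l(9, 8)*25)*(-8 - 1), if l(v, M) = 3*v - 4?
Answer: -5175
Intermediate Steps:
l(v, M) = -4 + 3*v
(l(9, 8)*25)*(-8 - 1) = ((-4 + 3*9)*25)*(-8 - 1) = ((-4 + 27)*25)*(-9) = (23*25)*(-9) = 575*(-9) = -5175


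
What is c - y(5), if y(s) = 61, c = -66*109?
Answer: -7255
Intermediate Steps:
c = -7194
c - y(5) = -7194 - 1*61 = -7194 - 61 = -7255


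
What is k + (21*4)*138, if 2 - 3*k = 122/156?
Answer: 2712623/234 ≈ 11592.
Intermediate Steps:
k = 95/234 (k = ⅔ - 122/(3*156) = ⅔ - ⅓*61/78 = ⅔ - 61/234 = 95/234 ≈ 0.40598)
k + (21*4)*138 = 95/234 + (21*4)*138 = 95/234 + 84*138 = 95/234 + 11592 = 2712623/234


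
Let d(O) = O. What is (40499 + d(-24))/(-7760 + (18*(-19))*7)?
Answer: -40475/10154 ≈ -3.9861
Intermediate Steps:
(40499 + d(-24))/(-7760 + (18*(-19))*7) = (40499 - 24)/(-7760 + (18*(-19))*7) = 40475/(-7760 - 342*7) = 40475/(-7760 - 2394) = 40475/(-10154) = 40475*(-1/10154) = -40475/10154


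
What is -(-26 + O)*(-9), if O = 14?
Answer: -108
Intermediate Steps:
-(-26 + O)*(-9) = -(-26 + 14)*(-9) = -(-12)*(-9) = -1*108 = -108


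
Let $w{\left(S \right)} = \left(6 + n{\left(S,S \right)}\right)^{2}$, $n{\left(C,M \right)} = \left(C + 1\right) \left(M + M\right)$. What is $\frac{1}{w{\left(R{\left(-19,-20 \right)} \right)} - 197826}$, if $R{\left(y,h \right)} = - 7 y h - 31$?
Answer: $\frac{1}{209600496189570} \approx 4.771 \cdot 10^{-15}$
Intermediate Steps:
$R{\left(y,h \right)} = -31 - 7 h y$ ($R{\left(y,h \right)} = - 7 h y - 31 = -31 - 7 h y$)
$n{\left(C,M \right)} = 2 M \left(1 + C\right)$ ($n{\left(C,M \right)} = \left(1 + C\right) 2 M = 2 M \left(1 + C\right)$)
$w{\left(S \right)} = \left(6 + 2 S \left(1 + S\right)\right)^{2}$
$\frac{1}{w{\left(R{\left(-19,-20 \right)} \right)} - 197826} = \frac{1}{4 \left(3 + \left(-31 - \left(-140\right) \left(-19\right)\right) \left(1 - \left(31 - -2660\right)\right)\right)^{2} - 197826} = \frac{1}{4 \left(3 + \left(-31 - 2660\right) \left(1 - 2691\right)\right)^{2} - 197826} = \frac{1}{4 \left(3 - 2691 \left(1 - 2691\right)\right)^{2} - 197826} = \frac{1}{4 \left(3 - -7238790\right)^{2} - 197826} = \frac{1}{4 \left(3 + 7238790\right)^{2} - 197826} = \frac{1}{4 \cdot 7238793^{2} - 197826} = \frac{1}{4 \cdot 52400124096849 - 197826} = \frac{1}{209600496387396 - 197826} = \frac{1}{209600496189570}$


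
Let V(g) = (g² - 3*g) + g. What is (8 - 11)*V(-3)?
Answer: -45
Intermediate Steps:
V(g) = g² - 2*g
(8 - 11)*V(-3) = (8 - 11)*(-3*(-2 - 3)) = -(-9)*(-5) = -3*15 = -45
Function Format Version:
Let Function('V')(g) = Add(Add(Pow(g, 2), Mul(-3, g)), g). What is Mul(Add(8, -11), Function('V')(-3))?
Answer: -45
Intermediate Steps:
Function('V')(g) = Add(Pow(g, 2), Mul(-2, g))
Mul(Add(8, -11), Function('V')(-3)) = Mul(Add(8, -11), Mul(-3, Add(-2, -3))) = Mul(-3, Mul(-3, -5)) = Mul(-3, 15) = -45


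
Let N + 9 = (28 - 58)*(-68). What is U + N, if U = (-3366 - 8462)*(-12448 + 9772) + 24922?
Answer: 31678681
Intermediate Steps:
U = 31676650 (U = -11828*(-2676) + 24922 = 31651728 + 24922 = 31676650)
N = 2031 (N = -9 + (28 - 58)*(-68) = -9 - 30*(-68) = -9 + 2040 = 2031)
U + N = 31676650 + 2031 = 31678681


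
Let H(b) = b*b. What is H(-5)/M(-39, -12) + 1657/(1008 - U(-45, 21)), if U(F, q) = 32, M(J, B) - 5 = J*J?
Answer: 1276491/744688 ≈ 1.7141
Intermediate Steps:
M(J, B) = 5 + J² (M(J, B) = 5 + J*J = 5 + J²)
H(b) = b²
H(-5)/M(-39, -12) + 1657/(1008 - U(-45, 21)) = (-5)²/(5 + (-39)²) + 1657/(1008 - 1*32) = 25/(5 + 1521) + 1657/(1008 - 32) = 25/1526 + 1657/976 = 1276491/744688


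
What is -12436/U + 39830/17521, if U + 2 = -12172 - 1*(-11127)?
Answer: 37084738/2620641 ≈ 14.151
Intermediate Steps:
U = -1047 (U = -2 + (-12172 - 1*(-11127)) = -2 + (-12172 + 11127) = -2 - 1045 = -1047)
-12436/U + 39830/17521 = -12436/(-1047) + 39830/17521 = -12436*(-1/1047) + 39830*(1/17521) = 12436/1047 + 5690/2503 = 37084738/2620641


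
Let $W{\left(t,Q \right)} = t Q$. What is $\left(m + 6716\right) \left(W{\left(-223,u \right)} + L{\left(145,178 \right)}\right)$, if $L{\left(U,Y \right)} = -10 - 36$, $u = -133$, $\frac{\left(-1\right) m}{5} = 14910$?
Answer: $-2008768242$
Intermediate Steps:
$m = -74550$ ($m = \left(-5\right) 14910 = -74550$)
$L{\left(U,Y \right)} = -46$ ($L{\left(U,Y \right)} = -10 - 36 = -46$)
$W{\left(t,Q \right)} = Q t$
$\left(m + 6716\right) \left(W{\left(-223,u \right)} + L{\left(145,178 \right)}\right) = \left(-74550 + 6716\right) \left(\left(-133\right) \left(-223\right) - 46\right) = - 67834 \left(29659 - 46\right) = \left(-67834\right) 29613 = -2008768242$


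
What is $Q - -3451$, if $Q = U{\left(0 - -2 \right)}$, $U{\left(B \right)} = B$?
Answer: $3453$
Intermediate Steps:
$Q = 2$ ($Q = 0 - -2 = 0 + 2 = 2$)
$Q - -3451 = 2 - -3451 = 2 + 3451 = 3453$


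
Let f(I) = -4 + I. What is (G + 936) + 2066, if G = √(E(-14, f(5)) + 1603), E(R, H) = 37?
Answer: 3002 + 2*√410 ≈ 3042.5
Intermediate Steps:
G = 2*√410 (G = √(37 + 1603) = √1640 = 2*√410 ≈ 40.497)
(G + 936) + 2066 = (2*√410 + 936) + 2066 = (936 + 2*√410) + 2066 = 3002 + 2*√410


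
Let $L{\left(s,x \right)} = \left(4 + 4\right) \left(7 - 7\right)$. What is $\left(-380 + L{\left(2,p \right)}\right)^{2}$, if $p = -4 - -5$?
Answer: $144400$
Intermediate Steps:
$p = 1$ ($p = -4 + 5 = 1$)
$L{\left(s,x \right)} = 0$ ($L{\left(s,x \right)} = 8 \cdot 0 = 0$)
$\left(-380 + L{\left(2,p \right)}\right)^{2} = \left(-380 + 0\right)^{2} = \left(-380\right)^{2} = 144400$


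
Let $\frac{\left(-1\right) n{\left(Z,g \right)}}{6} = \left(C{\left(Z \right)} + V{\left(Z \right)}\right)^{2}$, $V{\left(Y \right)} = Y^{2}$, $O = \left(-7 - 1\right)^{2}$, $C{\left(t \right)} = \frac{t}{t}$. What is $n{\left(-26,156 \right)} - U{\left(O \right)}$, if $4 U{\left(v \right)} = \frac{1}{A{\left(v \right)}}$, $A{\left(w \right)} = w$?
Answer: $- \frac{703993345}{256} \approx -2.75 \cdot 10^{6}$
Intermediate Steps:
$C{\left(t \right)} = 1$
$O = 64$ ($O = \left(-8\right)^{2} = 64$)
$n{\left(Z,g \right)} = - 6 \left(1 + Z^{2}\right)^{2}$
$U{\left(v \right)} = \frac{1}{4 v}$
$n{\left(-26,156 \right)} - U{\left(O \right)} = - 6 \left(1 + \left(-26\right)^{2}\right)^{2} - \frac{1}{4 \cdot 64} = - 6 \left(1 + 676\right)^{2} - \frac{1}{4} \cdot \frac{1}{64} = - 6 \cdot 677^{2} - \frac{1}{256} = \left(-6\right) 458329 - \frac{1}{256} = -2749974 - \frac{1}{256} = - \frac{703993345}{256}$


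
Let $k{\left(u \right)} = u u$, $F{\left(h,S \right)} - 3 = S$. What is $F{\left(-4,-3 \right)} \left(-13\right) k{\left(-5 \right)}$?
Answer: $0$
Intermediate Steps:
$F{\left(h,S \right)} = 3 + S$
$k{\left(u \right)} = u^{2}$
$F{\left(-4,-3 \right)} \left(-13\right) k{\left(-5 \right)} = \left(3 - 3\right) \left(-13\right) \left(-5\right)^{2} = 0 \left(-13\right) 25 = 0 \cdot 25 = 0$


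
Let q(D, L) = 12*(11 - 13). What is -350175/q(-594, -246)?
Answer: 116725/8 ≈ 14591.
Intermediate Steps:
q(D, L) = -24 (q(D, L) = 12*(-2) = -24)
-350175/q(-594, -246) = -350175/(-24) = -350175*(-1/24) = 116725/8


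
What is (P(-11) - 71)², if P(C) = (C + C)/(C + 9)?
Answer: 3600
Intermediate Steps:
P(C) = 2*C/(9 + C) (P(C) = (2*C)/(9 + C) = 2*C/(9 + C))
(P(-11) - 71)² = (2*(-11)/(9 - 11) - 71)² = (2*(-11)/(-2) - 71)² = (2*(-11)*(-½) - 71)² = (11 - 71)² = (-60)² = 3600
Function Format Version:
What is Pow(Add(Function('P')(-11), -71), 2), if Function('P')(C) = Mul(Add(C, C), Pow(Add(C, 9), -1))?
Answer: 3600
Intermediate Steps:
Function('P')(C) = Mul(2, C, Pow(Add(9, C), -1)) (Function('P')(C) = Mul(Mul(2, C), Pow(Add(9, C), -1)) = Mul(2, C, Pow(Add(9, C), -1)))
Pow(Add(Function('P')(-11), -71), 2) = Pow(Add(Mul(2, -11, Pow(Add(9, -11), -1)), -71), 2) = Pow(Add(Mul(2, -11, Pow(-2, -1)), -71), 2) = Pow(Add(Mul(2, -11, Rational(-1, 2)), -71), 2) = Pow(Add(11, -71), 2) = Pow(-60, 2) = 3600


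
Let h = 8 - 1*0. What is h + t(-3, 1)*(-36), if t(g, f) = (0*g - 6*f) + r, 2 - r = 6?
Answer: 368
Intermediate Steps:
r = -4 (r = 2 - 1*6 = 2 - 6 = -4)
t(g, f) = -4 - 6*f (t(g, f) = (0*g - 6*f) - 4 = (0 - 6*f) - 4 = -6*f - 4 = -4 - 6*f)
h = 8 (h = 8 + 0 = 8)
h + t(-3, 1)*(-36) = 8 + (-4 - 6*1)*(-36) = 8 + (-4 - 6)*(-36) = 8 - 10*(-36) = 8 + 360 = 368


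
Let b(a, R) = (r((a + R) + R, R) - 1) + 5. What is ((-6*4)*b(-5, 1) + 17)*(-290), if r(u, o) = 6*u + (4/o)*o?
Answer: -74530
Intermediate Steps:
r(u, o) = 4 + 6*u (r(u, o) = 6*u + 4 = 4 + 6*u)
b(a, R) = 8 + 6*a + 12*R (b(a, R) = ((4 + 6*((a + R) + R)) - 1) + 5 = ((4 + 6*((R + a) + R)) - 1) + 5 = ((4 + 6*(a + 2*R)) - 1) + 5 = ((4 + (6*a + 12*R)) - 1) + 5 = ((4 + 6*a + 12*R) - 1) + 5 = (3 + 6*a + 12*R) + 5 = 8 + 6*a + 12*R)
((-6*4)*b(-5, 1) + 17)*(-290) = ((-6*4)*(8 + 6*(-5) + 12*1) + 17)*(-290) = (-24*(8 - 30 + 12) + 17)*(-290) = (-24*(-10) + 17)*(-290) = (240 + 17)*(-290) = 257*(-290) = -74530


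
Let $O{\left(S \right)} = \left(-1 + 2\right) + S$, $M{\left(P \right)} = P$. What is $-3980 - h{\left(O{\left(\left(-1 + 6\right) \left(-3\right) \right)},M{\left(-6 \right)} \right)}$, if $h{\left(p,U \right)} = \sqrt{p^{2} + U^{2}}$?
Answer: $-3980 - 2 \sqrt{58} \approx -3995.2$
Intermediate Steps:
$O{\left(S \right)} = 1 + S$
$h{\left(p,U \right)} = \sqrt{U^{2} + p^{2}}$
$-3980 - h{\left(O{\left(\left(-1 + 6\right) \left(-3\right) \right)},M{\left(-6 \right)} \right)} = -3980 - \sqrt{\left(-6\right)^{2} + \left(1 + \left(-1 + 6\right) \left(-3\right)\right)^{2}} = -3980 - \sqrt{36 + \left(1 + 5 \left(-3\right)\right)^{2}} = -3980 - \sqrt{36 + \left(1 - 15\right)^{2}} = -3980 - \sqrt{36 + \left(-14\right)^{2}} = -3980 - \sqrt{36 + 196} = -3980 - \sqrt{232} = -3980 - 2 \sqrt{58}$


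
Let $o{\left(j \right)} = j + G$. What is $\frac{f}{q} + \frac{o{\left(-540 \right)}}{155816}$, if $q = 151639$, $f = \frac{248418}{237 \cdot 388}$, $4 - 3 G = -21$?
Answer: $- \frac{1843728528143}{543179090145336} \approx -0.0033943$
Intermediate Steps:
$G = \frac{25}{3}$ ($G = \frac{4}{3} - -7 = \frac{4}{3} + 7 = \frac{25}{3} \approx 8.3333$)
$f = \frac{41403}{15326}$ ($f = \frac{248418}{91956} = 248418 \cdot \frac{1}{91956} = \frac{41403}{15326} \approx 2.7015$)
$o{\left(j \right)} = \frac{25}{3} + j$ ($o{\left(j \right)} = j + \frac{25}{3} = \frac{25}{3} + j$)
$\frac{f}{q} + \frac{o{\left(-540 \right)}}{155816} = \frac{41403}{15326 \cdot 151639} + \frac{\frac{25}{3} - 540}{155816} = \frac{41403}{15326} \cdot \frac{1}{151639} - \frac{1595}{467448} = \frac{41403}{2324019314} - \frac{1595}{467448} = - \frac{1843728528143}{543179090145336}$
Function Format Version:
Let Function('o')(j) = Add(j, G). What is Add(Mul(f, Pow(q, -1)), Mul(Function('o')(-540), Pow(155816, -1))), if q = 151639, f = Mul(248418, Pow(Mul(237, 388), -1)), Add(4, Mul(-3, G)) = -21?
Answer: Rational(-1843728528143, 543179090145336) ≈ -0.0033943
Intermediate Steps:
G = Rational(25, 3) (G = Add(Rational(4, 3), Mul(Rational(-1, 3), -21)) = Add(Rational(4, 3), 7) = Rational(25, 3) ≈ 8.3333)
f = Rational(41403, 15326) (f = Mul(248418, Pow(91956, -1)) = Mul(248418, Rational(1, 91956)) = Rational(41403, 15326) ≈ 2.7015)
Function('o')(j) = Add(Rational(25, 3), j) (Function('o')(j) = Add(j, Rational(25, 3)) = Add(Rational(25, 3), j))
Add(Mul(f, Pow(q, -1)), Mul(Function('o')(-540), Pow(155816, -1))) = Add(Mul(Rational(41403, 15326), Pow(151639, -1)), Mul(Add(Rational(25, 3), -540), Pow(155816, -1))) = Add(Mul(Rational(41403, 15326), Rational(1, 151639)), Mul(Rational(-1595, 3), Rational(1, 155816))) = Add(Rational(41403, 2324019314), Rational(-1595, 467448)) = Rational(-1843728528143, 543179090145336)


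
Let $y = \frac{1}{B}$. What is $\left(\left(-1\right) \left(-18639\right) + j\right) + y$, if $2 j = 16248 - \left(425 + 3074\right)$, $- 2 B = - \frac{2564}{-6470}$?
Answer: $\frac{32060837}{1282} \approx 25008.0$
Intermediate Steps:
$B = - \frac{641}{3235}$ ($B = - \frac{\left(-2564\right) \frac{1}{-6470}}{2} = - \frac{\left(-2564\right) \left(- \frac{1}{6470}\right)}{2} = \left(- \frac{1}{2}\right) \frac{1282}{3235} = - \frac{641}{3235} \approx -0.19815$)
$y = - \frac{3235}{641}$ ($y = \frac{1}{- \frac{641}{3235}} = - \frac{3235}{641} \approx -5.0468$)
$j = \frac{12749}{2}$ ($j = \frac{16248 - \left(425 + 3074\right)}{2} = \frac{16248 - 3499}{2} = \frac{1}{2} \cdot 12749 = \frac{12749}{2} \approx 6374.5$)
$\left(\left(-1\right) \left(-18639\right) + j\right) + y = \left(\left(-1\right) \left(-18639\right) + \frac{12749}{2}\right) - \frac{3235}{641} = \left(18639 + \frac{12749}{2}\right) - \frac{3235}{641} = \frac{50027}{2} - \frac{3235}{641} = \frac{32060837}{1282}$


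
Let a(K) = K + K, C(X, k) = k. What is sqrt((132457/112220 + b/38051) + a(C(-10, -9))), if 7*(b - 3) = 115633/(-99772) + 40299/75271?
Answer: I*sqrt(67564855384117179290697116261360203665)/2004253821393625165 ≈ 4.1012*I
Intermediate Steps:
b = 21860800391/7509938212 (b = 3 + (115633/(-99772) + 40299/75271)/7 = 3 + (115633*(-1/99772) + 40299*(1/75271))/7 = 3 + (-115633/99772 + 5757/10753)/7 = 3 + (1/7)*(-669014245/1072848316) = 3 - 669014245/7509938212 = 21860800391/7509938212 ≈ 2.9109)
a(K) = 2*K
sqrt((132457/112220 + b/38051) + a(C(-10, -9))) = sqrt((132457/112220 + (21860800391/7509938212)/38051) + 2*(-9)) = sqrt((132457*(1/112220) + (21860800391/7509938212)*(1/38051)) - 18) = sqrt((132457/112220 + 21860800391/285760658904812) - 18) = sqrt(2365840800973410069/2004253821393625165 - 18) = sqrt(-33710727984111842901/2004253821393625165) = I*sqrt(67564855384117179290697116261360203665)/2004253821393625165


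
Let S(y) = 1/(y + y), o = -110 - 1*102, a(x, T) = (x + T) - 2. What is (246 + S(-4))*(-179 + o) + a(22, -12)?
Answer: -769033/8 ≈ -96129.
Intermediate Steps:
a(x, T) = -2 + T + x (a(x, T) = (T + x) - 2 = -2 + T + x)
o = -212 (o = -110 - 102 = -212)
S(y) = 1/(2*y)
(246 + S(-4))*(-179 + o) + a(22, -12) = (246 + (1/2)/(-4))*(-179 - 212) + (-2 - 12 + 22) = (246 + (1/2)*(-1/4))*(-391) + 8 = (246 - 1/8)*(-391) + 8 = (1967/8)*(-391) + 8 = -769097/8 + 8 = -769033/8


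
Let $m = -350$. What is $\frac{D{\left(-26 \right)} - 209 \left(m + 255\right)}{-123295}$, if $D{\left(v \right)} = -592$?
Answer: $- \frac{19263}{123295} \approx -0.15623$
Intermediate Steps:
$\frac{D{\left(-26 \right)} - 209 \left(m + 255\right)}{-123295} = \frac{-592 - 209 \left(-350 + 255\right)}{-123295} = \left(-592 - 209 \left(-95\right)\right) \left(- \frac{1}{123295}\right) = \left(-592 - -19855\right) \left(- \frac{1}{123295}\right) = \left(-592 + 19855\right) \left(- \frac{1}{123295}\right) = 19263 \left(- \frac{1}{123295}\right) = - \frac{19263}{123295}$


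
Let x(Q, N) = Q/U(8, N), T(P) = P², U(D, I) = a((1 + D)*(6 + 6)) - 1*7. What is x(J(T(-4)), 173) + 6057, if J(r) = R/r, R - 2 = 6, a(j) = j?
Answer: 1223515/202 ≈ 6057.0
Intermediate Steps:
R = 8 (R = 2 + 6 = 8)
U(D, I) = 5 + 12*D (U(D, I) = (1 + D)*(6 + 6) - 1*7 = (1 + D)*12 - 7 = (12 + 12*D) - 7 = 5 + 12*D)
J(r) = 8/r
x(Q, N) = Q/101 (x(Q, N) = Q/(5 + 12*8) = Q/(5 + 96) = Q/101)
x(J(T(-4)), 173) + 6057 = (8/((-4)²))/101 + 6057 = (8/16)/101 + 6057 = (8*(1/16))/101 + 6057 = (1/101)*(½) + 6057 = 1/202 + 6057 = 1223515/202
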